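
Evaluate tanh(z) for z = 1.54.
0.9121

tanh(1.54) = (e^(1.54) - e^(-1.54))/(e^(1.54) + e^(-1.54)) = 0.9121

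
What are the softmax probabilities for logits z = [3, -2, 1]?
p = [0.8756, 0.0059, 0.1185]

exp(z) = [20.09, 0.1353, 2.718]
Sum = 22.94
p = [0.8756, 0.0059, 0.1185]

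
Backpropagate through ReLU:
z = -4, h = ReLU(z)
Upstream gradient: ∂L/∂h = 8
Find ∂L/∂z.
∂L/∂z = 0

h = ReLU(-4) = 0
Since z < 0: ∂h/∂z = 0
∂L/∂z = ∂L/∂h · ∂h/∂z = 8 × 0 = 0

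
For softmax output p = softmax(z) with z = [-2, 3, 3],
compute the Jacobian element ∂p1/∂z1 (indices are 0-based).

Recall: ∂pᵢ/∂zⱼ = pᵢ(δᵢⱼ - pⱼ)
∂p1/∂z1 = 0.25

p = softmax(z) = [0.003358, 0.4983, 0.4983]
p1 = 0.4983

∂p1/∂z1 = p1(1 - p1) = 0.4983 × (1 - 0.4983) = 0.25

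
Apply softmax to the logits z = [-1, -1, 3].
p = [0.0177, 0.0177, 0.9647]

exp(z) = [0.3679, 0.3679, 20.09]
Sum = 20.82
p = [0.0177, 0.0177, 0.9647]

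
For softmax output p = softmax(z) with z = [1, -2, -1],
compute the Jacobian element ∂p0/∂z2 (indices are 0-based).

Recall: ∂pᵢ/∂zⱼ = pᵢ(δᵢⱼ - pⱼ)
∂p0/∂z2 = -0.09636

p = softmax(z) = [0.8438, 0.04201, 0.1142]
p0 = 0.8438, p2 = 0.1142

∂p0/∂z2 = -p0 × p2 = -0.8438 × 0.1142 = -0.09636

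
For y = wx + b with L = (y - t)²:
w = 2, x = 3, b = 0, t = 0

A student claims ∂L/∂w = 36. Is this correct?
Correct

y = (2)(3) + 0 = 6
∂L/∂y = 2(y - t) = 2(6 - 0) = 12
∂y/∂w = x = 3
∂L/∂w = 12 × 3 = 36

Claimed value: 36
Correct: The correct gradient is 36.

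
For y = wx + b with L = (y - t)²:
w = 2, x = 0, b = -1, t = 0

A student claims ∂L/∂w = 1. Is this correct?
Incorrect

y = (2)(0) + -1 = -1
∂L/∂y = 2(y - t) = 2(-1 - 0) = -2
∂y/∂w = x = 0
∂L/∂w = -2 × 0 = 0

Claimed value: 1
Incorrect: The correct gradient is 0.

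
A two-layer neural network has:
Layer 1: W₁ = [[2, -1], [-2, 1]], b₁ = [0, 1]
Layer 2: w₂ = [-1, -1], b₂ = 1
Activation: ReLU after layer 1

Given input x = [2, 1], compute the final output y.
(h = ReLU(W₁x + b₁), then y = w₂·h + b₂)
y = -2

Layer 1 pre-activation: z₁ = [3, -2]
After ReLU: h = [3, 0]
Layer 2 output: y = -1×3 + -1×0 + 1 = -2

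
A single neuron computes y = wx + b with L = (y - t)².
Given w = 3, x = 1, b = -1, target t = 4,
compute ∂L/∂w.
∂L/∂w = -4

y = wx + b = (3)(1) + -1 = 2
∂L/∂y = 2(y - t) = 2(2 - 4) = -4
∂y/∂w = x = 1
∂L/∂w = ∂L/∂y · ∂y/∂w = -4 × 1 = -4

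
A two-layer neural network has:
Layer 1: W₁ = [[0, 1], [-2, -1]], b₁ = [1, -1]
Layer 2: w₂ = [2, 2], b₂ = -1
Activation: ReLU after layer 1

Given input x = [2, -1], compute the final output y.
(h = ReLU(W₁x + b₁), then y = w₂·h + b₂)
y = -1

Layer 1 pre-activation: z₁ = [0, -4]
After ReLU: h = [0, 0]
Layer 2 output: y = 2×0 + 2×0 + -1 = -1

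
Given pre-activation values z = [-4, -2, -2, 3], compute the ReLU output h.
h = [0, 0, 0, 3]

ReLU applied element-wise: max(0,-4)=0, max(0,-2)=0, max(0,-2)=0, max(0,3)=3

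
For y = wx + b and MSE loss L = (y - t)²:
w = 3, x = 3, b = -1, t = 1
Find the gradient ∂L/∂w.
∂L/∂w = 42

y = wx + b = (3)(3) + -1 = 8
∂L/∂y = 2(y - t) = 2(8 - 1) = 14
∂y/∂w = x = 3
∂L/∂w = ∂L/∂y · ∂y/∂w = 14 × 3 = 42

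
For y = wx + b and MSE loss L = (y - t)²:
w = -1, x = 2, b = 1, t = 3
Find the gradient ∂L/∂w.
∂L/∂w = -16

y = wx + b = (-1)(2) + 1 = -1
∂L/∂y = 2(y - t) = 2(-1 - 3) = -8
∂y/∂w = x = 2
∂L/∂w = ∂L/∂y · ∂y/∂w = -8 × 2 = -16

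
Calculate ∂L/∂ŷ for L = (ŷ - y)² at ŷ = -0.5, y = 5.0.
∂L/∂ŷ = -11.0

∂L/∂ŷ = 2(ŷ - y) = 2(-0.5 - 5.0) = 2(-5.5) = -11.0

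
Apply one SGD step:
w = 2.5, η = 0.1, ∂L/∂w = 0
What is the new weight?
w_new = 2.5

w_new = w - η·∂L/∂w = 2.5 - 0.1×(0) = 2.5 - (0) = 2.5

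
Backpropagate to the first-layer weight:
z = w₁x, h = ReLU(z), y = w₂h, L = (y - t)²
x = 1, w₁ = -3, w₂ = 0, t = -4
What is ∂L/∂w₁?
∂L/∂w₁ = 0

Forward pass:
z = w₁x = -3×1 = -3
h = ReLU(-3) = 0
y = w₂h = 0×0 = 0

Backward pass:
∂L/∂y = 2(y - t) = 2(0 - -4) = 8
∂y/∂h = w₂ = 0
∂h/∂z = 0 (ReLU derivative)
∂z/∂w₁ = x = 1

∂L/∂w₁ = 8 × 0 × 0 × 1 = 0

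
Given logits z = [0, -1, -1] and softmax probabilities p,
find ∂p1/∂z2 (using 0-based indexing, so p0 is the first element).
∂p1/∂z2 = -0.04492

p = softmax(z) = [0.5761, 0.2119, 0.2119]
p1 = 0.2119, p2 = 0.2119

∂p1/∂z2 = -p1 × p2 = -0.2119 × 0.2119 = -0.04492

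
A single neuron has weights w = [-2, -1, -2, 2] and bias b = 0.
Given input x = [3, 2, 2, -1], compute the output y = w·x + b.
y = -14

y = (-2)(3) + (-1)(2) + (-2)(2) + (2)(-1) + 0 = -14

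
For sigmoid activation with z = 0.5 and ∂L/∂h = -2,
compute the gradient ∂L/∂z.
∂L/∂z = -0.47

σ(0.5) = 0.6225
σ'(0.5) = σ(0.5)(1 - σ(0.5)) = 0.6225 × 0.3775 = 0.235
∂L/∂z = ∂L/∂h · σ'(z) = -2 × 0.235 = -0.47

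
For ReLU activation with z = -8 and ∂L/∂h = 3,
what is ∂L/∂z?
∂L/∂z = 0

h = ReLU(-8) = 0
Since z < 0: ∂h/∂z = 0
∂L/∂z = ∂L/∂h · ∂h/∂z = 3 × 0 = 0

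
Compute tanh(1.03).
0.7739

tanh(1.03) = (e^(1.03) - e^(-1.03))/(e^(1.03) + e^(-1.03)) = 0.7739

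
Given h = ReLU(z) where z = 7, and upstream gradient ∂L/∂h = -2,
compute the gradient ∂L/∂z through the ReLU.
∂L/∂z = -2

h = ReLU(7) = 7
Since z > 0: ∂h/∂z = 1
∂L/∂z = ∂L/∂h · ∂h/∂z = -2 × 1 = -2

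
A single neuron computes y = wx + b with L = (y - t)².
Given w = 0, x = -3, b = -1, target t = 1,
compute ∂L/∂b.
∂L/∂b = -4

y = wx + b = (0)(-3) + -1 = -1
∂L/∂y = 2(y - t) = 2(-1 - 1) = -4
∂y/∂b = 1
∂L/∂b = ∂L/∂y · ∂y/∂b = -4 × 1 = -4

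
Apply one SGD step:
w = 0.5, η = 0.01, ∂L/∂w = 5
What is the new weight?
w_new = 0.45

w_new = w - η·∂L/∂w = 0.5 - 0.01×(5) = 0.5 - (0.05) = 0.45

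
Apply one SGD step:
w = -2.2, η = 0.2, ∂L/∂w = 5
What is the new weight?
w_new = -3.2

w_new = w - η·∂L/∂w = -2.2 - 0.2×(5) = -2.2 - (1) = -3.2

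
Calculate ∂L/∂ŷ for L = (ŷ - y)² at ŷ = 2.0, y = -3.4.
∂L/∂ŷ = 10.8

∂L/∂ŷ = 2(ŷ - y) = 2(2.0 - -3.4) = 2(5.4) = 10.8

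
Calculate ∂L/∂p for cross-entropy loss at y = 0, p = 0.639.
∂L/∂p = 2.77

∂L/∂p = -y/p + (1-y)/(1-p) = 0 + 1/0.361 = 2.77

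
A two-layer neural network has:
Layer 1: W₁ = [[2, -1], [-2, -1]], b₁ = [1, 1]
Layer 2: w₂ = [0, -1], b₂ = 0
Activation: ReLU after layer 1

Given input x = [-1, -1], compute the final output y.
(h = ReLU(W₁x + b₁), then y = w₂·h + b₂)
y = -4

Layer 1 pre-activation: z₁ = [0, 4]
After ReLU: h = [0, 4]
Layer 2 output: y = 0×0 + -1×4 + 0 = -4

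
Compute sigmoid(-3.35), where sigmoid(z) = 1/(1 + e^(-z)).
0.0339

sigmoid(-3.35) = 1/(1 + e^(3.35)) = 1/(1 + 28.5) = 0.0339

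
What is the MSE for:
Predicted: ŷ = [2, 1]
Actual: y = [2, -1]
MSE = 2

MSE = (1/2)((2-2)² + (1--1)²) = (1/2)(0 + 4) = 2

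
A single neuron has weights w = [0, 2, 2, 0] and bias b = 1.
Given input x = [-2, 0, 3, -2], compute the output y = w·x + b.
y = 7

y = (0)(-2) + (2)(0) + (2)(3) + (0)(-2) + 1 = 7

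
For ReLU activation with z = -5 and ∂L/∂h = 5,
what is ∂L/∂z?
∂L/∂z = 0

h = ReLU(-5) = 0
Since z < 0: ∂h/∂z = 0
∂L/∂z = ∂L/∂h · ∂h/∂z = 5 × 0 = 0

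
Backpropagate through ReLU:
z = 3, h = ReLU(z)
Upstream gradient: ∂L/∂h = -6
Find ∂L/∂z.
∂L/∂z = -6

h = ReLU(3) = 3
Since z > 0: ∂h/∂z = 1
∂L/∂z = ∂L/∂h · ∂h/∂z = -6 × 1 = -6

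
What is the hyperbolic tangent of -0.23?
-0.226

tanh(-0.23) = (e^(-0.23) - e^(0.23))/(e^(-0.23) + e^(0.23)) = -0.226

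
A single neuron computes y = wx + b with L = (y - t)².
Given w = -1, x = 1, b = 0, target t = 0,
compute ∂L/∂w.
∂L/∂w = -2

y = wx + b = (-1)(1) + 0 = -1
∂L/∂y = 2(y - t) = 2(-1 - 0) = -2
∂y/∂w = x = 1
∂L/∂w = ∂L/∂y · ∂y/∂w = -2 × 1 = -2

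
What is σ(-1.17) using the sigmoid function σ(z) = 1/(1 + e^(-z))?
0.2369

sigmoid(-1.17) = 1/(1 + e^(1.17)) = 1/(1 + 3.222) = 0.2369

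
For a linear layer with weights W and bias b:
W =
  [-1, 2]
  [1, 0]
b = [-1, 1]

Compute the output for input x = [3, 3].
y = [2, 4]

Wx = [-1×3 + 2×3, 1×3 + 0×3]
   = [3, 3]
y = Wx + b = [3 + -1, 3 + 1] = [2, 4]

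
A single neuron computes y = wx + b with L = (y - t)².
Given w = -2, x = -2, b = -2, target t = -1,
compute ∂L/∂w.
∂L/∂w = -12

y = wx + b = (-2)(-2) + -2 = 2
∂L/∂y = 2(y - t) = 2(2 - -1) = 6
∂y/∂w = x = -2
∂L/∂w = ∂L/∂y · ∂y/∂w = 6 × -2 = -12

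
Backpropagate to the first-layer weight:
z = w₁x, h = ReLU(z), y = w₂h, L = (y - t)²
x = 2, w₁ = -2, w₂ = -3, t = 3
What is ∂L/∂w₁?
∂L/∂w₁ = 0

Forward pass:
z = w₁x = -2×2 = -4
h = ReLU(-4) = 0
y = w₂h = -3×0 = 0

Backward pass:
∂L/∂y = 2(y - t) = 2(0 - 3) = -6
∂y/∂h = w₂ = -3
∂h/∂z = 0 (ReLU derivative)
∂z/∂w₁ = x = 2

∂L/∂w₁ = -6 × -3 × 0 × 2 = 0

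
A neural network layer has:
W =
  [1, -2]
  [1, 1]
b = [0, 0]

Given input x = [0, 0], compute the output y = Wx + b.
y = [0, 0]

Wx = [1×0 + -2×0, 1×0 + 1×0]
   = [0, 0]
y = Wx + b = [0 + 0, 0 + 0] = [0, 0]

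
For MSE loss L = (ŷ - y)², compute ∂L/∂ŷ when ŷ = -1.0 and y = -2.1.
∂L/∂ŷ = 2.2

∂L/∂ŷ = 2(ŷ - y) = 2(-1.0 - -2.1) = 2(1.1) = 2.2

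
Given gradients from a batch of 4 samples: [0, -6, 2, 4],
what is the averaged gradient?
Average gradient = 0

Average = (1/4)(0 + -6 + 2 + 4) = 0/4 = 0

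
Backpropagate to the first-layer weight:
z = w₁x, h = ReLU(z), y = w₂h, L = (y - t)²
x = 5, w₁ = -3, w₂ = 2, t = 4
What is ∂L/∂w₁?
∂L/∂w₁ = 0

Forward pass:
z = w₁x = -3×5 = -15
h = ReLU(-15) = 0
y = w₂h = 2×0 = 0

Backward pass:
∂L/∂y = 2(y - t) = 2(0 - 4) = -8
∂y/∂h = w₂ = 2
∂h/∂z = 0 (ReLU derivative)
∂z/∂w₁ = x = 5

∂L/∂w₁ = -8 × 2 × 0 × 5 = 0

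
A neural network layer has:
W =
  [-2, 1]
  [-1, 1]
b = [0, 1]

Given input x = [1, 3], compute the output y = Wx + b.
y = [1, 3]

Wx = [-2×1 + 1×3, -1×1 + 1×3]
   = [1, 2]
y = Wx + b = [1 + 0, 2 + 1] = [1, 3]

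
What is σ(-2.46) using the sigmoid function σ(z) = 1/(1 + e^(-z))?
0.07871

sigmoid(-2.46) = 1/(1 + e^(2.46)) = 1/(1 + 11.7) = 0.07871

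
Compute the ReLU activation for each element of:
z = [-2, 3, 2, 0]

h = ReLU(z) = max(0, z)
h = [0, 3, 2, 0]

ReLU applied element-wise: max(0,-2)=0, max(0,3)=3, max(0,2)=2, max(0,0)=0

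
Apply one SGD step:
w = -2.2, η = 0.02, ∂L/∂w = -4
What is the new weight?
w_new = -2.12

w_new = w - η·∂L/∂w = -2.2 - 0.02×(-4) = -2.2 - (-0.08) = -2.12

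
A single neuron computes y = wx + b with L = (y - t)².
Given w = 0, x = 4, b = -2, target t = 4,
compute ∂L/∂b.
∂L/∂b = -12

y = wx + b = (0)(4) + -2 = -2
∂L/∂y = 2(y - t) = 2(-2 - 4) = -12
∂y/∂b = 1
∂L/∂b = ∂L/∂y · ∂y/∂b = -12 × 1 = -12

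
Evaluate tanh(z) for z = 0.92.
0.7259

tanh(0.92) = (e^(0.92) - e^(-0.92))/(e^(0.92) + e^(-0.92)) = 0.7259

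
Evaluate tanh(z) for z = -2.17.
-0.9743

tanh(-2.17) = (e^(-2.17) - e^(2.17))/(e^(-2.17) + e^(2.17)) = -0.9743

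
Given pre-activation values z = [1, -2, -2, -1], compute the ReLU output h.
h = [1, 0, 0, 0]

ReLU applied element-wise: max(0,1)=1, max(0,-2)=0, max(0,-2)=0, max(0,-1)=0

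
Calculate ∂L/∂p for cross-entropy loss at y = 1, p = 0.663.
∂L/∂p = -1.508

∂L/∂p = -y/p + (1-y)/(1-p) = -1/0.663 + 0 = -1.508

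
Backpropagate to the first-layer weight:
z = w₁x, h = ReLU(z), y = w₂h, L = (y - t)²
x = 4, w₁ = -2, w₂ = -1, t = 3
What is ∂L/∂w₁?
∂L/∂w₁ = 0

Forward pass:
z = w₁x = -2×4 = -8
h = ReLU(-8) = 0
y = w₂h = -1×0 = 0

Backward pass:
∂L/∂y = 2(y - t) = 2(0 - 3) = -6
∂y/∂h = w₂ = -1
∂h/∂z = 0 (ReLU derivative)
∂z/∂w₁ = x = 4

∂L/∂w₁ = -6 × -1 × 0 × 4 = 0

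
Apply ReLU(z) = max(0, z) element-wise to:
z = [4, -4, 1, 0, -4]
h = [4, 0, 1, 0, 0]

ReLU applied element-wise: max(0,4)=4, max(0,-4)=0, max(0,1)=1, max(0,0)=0, max(0,-4)=0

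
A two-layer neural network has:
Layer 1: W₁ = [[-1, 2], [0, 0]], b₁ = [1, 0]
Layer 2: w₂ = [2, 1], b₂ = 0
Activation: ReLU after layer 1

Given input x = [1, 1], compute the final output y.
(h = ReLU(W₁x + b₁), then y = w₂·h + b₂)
y = 4

Layer 1 pre-activation: z₁ = [2, 0]
After ReLU: h = [2, 0]
Layer 2 output: y = 2×2 + 1×0 + 0 = 4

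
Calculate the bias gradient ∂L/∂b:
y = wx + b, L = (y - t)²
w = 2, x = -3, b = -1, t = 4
∂L/∂b = -22

y = wx + b = (2)(-3) + -1 = -7
∂L/∂y = 2(y - t) = 2(-7 - 4) = -22
∂y/∂b = 1
∂L/∂b = ∂L/∂y · ∂y/∂b = -22 × 1 = -22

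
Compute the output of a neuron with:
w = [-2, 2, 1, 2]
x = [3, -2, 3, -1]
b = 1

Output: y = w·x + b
y = -8

y = (-2)(3) + (2)(-2) + (1)(3) + (2)(-1) + 1 = -8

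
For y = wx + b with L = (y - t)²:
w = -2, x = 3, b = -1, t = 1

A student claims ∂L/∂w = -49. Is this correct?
Incorrect

y = (-2)(3) + -1 = -7
∂L/∂y = 2(y - t) = 2(-7 - 1) = -16
∂y/∂w = x = 3
∂L/∂w = -16 × 3 = -48

Claimed value: -49
Incorrect: The correct gradient is -48.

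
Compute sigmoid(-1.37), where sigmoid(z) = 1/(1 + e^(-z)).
0.2026

sigmoid(-1.37) = 1/(1 + e^(1.37)) = 1/(1 + 3.935) = 0.2026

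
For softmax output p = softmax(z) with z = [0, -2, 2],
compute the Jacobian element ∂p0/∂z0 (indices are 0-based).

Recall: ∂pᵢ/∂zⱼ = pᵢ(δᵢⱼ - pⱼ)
∂p0/∂z0 = 0.1035

p = softmax(z) = [0.1173, 0.01588, 0.8668]
p0 = 0.1173

∂p0/∂z0 = p0(1 - p0) = 0.1173 × (1 - 0.1173) = 0.1035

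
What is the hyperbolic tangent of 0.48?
0.4462

tanh(0.48) = (e^(0.48) - e^(-0.48))/(e^(0.48) + e^(-0.48)) = 0.4462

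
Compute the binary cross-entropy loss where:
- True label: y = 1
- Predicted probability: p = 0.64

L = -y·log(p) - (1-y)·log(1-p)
L = 0.4463

L = -1·log(0.64) - 0·log(0.36) = -log(0.64) = 0.4463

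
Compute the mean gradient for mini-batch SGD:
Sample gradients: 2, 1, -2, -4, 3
Average gradient = 0

Average = (1/5)(2 + 1 + -2 + -4 + 3) = 0/5 = 0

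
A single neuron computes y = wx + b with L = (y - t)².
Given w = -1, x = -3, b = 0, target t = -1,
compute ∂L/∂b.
∂L/∂b = 8

y = wx + b = (-1)(-3) + 0 = 3
∂L/∂y = 2(y - t) = 2(3 - -1) = 8
∂y/∂b = 1
∂L/∂b = ∂L/∂y · ∂y/∂b = 8 × 1 = 8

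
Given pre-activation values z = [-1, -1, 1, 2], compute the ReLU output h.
h = [0, 0, 1, 2]

ReLU applied element-wise: max(0,-1)=0, max(0,-1)=0, max(0,1)=1, max(0,2)=2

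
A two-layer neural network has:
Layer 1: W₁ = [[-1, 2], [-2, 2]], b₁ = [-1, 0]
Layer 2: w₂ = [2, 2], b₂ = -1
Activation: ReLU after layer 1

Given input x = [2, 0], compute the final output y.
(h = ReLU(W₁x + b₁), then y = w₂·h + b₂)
y = -1

Layer 1 pre-activation: z₁ = [-3, -4]
After ReLU: h = [0, 0]
Layer 2 output: y = 2×0 + 2×0 + -1 = -1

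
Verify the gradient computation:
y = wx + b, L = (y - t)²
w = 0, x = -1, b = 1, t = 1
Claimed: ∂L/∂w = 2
Incorrect

y = (0)(-1) + 1 = 1
∂L/∂y = 2(y - t) = 2(1 - 1) = 0
∂y/∂w = x = -1
∂L/∂w = 0 × -1 = 0

Claimed value: 2
Incorrect: The correct gradient is 0.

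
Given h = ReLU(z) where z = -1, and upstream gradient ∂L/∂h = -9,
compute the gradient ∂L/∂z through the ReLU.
∂L/∂z = 0

h = ReLU(-1) = 0
Since z < 0: ∂h/∂z = 0
∂L/∂z = ∂L/∂h · ∂h/∂z = -9 × 0 = 0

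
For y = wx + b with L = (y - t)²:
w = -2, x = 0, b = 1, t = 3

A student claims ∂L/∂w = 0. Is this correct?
Correct

y = (-2)(0) + 1 = 1
∂L/∂y = 2(y - t) = 2(1 - 3) = -4
∂y/∂w = x = 0
∂L/∂w = -4 × 0 = 0

Claimed value: 0
Correct: The correct gradient is 0.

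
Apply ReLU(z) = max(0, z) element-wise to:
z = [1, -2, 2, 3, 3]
h = [1, 0, 2, 3, 3]

ReLU applied element-wise: max(0,1)=1, max(0,-2)=0, max(0,2)=2, max(0,3)=3, max(0,3)=3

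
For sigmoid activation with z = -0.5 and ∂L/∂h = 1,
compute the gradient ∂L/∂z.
∂L/∂z = 0.235

σ(-0.5) = 0.3775
σ'(-0.5) = σ(-0.5)(1 - σ(-0.5)) = 0.3775 × 0.6225 = 0.235
∂L/∂z = ∂L/∂h · σ'(z) = 1 × 0.235 = 0.235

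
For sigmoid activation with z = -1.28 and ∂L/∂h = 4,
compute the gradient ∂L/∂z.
∂L/∂z = 0.6809

σ(-1.28) = 0.2176
σ'(-1.28) = σ(-1.28)(1 - σ(-1.28)) = 0.2176 × 0.7824 = 0.1702
∂L/∂z = ∂L/∂h · σ'(z) = 4 × 0.1702 = 0.6809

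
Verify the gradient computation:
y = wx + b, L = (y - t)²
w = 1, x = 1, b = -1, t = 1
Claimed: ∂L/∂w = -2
Correct

y = (1)(1) + -1 = 0
∂L/∂y = 2(y - t) = 2(0 - 1) = -2
∂y/∂w = x = 1
∂L/∂w = -2 × 1 = -2

Claimed value: -2
Correct: The correct gradient is -2.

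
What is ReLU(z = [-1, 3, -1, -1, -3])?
h = [0, 3, 0, 0, 0]

ReLU applied element-wise: max(0,-1)=0, max(0,3)=3, max(0,-1)=0, max(0,-1)=0, max(0,-3)=0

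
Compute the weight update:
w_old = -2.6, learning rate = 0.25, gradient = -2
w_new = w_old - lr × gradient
w_new = -2.1

w_new = w - η·∂L/∂w = -2.6 - 0.25×(-2) = -2.6 - (-0.5) = -2.1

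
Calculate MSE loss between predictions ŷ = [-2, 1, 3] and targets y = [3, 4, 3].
MSE = 11.33

MSE = (1/3)((-2-3)² + (1-4)² + (3-3)²) = (1/3)(25 + 9 + 0) = 11.33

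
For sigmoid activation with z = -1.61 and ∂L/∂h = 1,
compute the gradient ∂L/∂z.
∂L/∂z = 0.1388

σ(-1.61) = 0.1666
σ'(-1.61) = σ(-1.61)(1 - σ(-1.61)) = 0.1666 × 0.8334 = 0.1388
∂L/∂z = ∂L/∂h · σ'(z) = 1 × 0.1388 = 0.1388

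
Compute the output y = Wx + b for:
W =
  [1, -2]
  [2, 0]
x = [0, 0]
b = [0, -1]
y = [0, -1]

Wx = [1×0 + -2×0, 2×0 + 0×0]
   = [0, 0]
y = Wx + b = [0 + 0, 0 + -1] = [0, -1]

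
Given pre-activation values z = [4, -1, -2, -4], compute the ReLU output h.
h = [4, 0, 0, 0]

ReLU applied element-wise: max(0,4)=4, max(0,-1)=0, max(0,-2)=0, max(0,-4)=0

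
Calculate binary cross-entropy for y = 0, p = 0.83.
L = 1.772

L = -0·log(0.83) - 1·log(0.17) = -log(0.17) = 1.772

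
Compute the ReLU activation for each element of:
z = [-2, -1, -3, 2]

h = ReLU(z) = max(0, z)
h = [0, 0, 0, 2]

ReLU applied element-wise: max(0,-2)=0, max(0,-1)=0, max(0,-3)=0, max(0,2)=2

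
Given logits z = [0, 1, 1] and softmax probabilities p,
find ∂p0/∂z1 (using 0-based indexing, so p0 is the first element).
∂p0/∂z1 = -0.06561

p = softmax(z) = [0.1554, 0.4223, 0.4223]
p0 = 0.1554, p1 = 0.4223

∂p0/∂z1 = -p0 × p1 = -0.1554 × 0.4223 = -0.06561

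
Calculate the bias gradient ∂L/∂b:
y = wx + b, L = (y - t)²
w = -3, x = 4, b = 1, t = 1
∂L/∂b = -24

y = wx + b = (-3)(4) + 1 = -11
∂L/∂y = 2(y - t) = 2(-11 - 1) = -24
∂y/∂b = 1
∂L/∂b = ∂L/∂y · ∂y/∂b = -24 × 1 = -24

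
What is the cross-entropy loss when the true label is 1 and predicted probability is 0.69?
L = 0.3711

L = -1·log(0.69) - 0·log(0.31) = -log(0.69) = 0.3711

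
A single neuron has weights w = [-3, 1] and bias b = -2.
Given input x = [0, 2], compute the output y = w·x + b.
y = 0

y = (-3)(0) + (1)(2) + -2 = 0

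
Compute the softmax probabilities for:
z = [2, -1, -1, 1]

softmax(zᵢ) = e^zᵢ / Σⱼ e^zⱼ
p = [0.6815, 0.0339, 0.0339, 0.2507]

exp(z) = [7.389, 0.3679, 0.3679, 2.718]
Sum = 10.84
p = [0.6815, 0.0339, 0.0339, 0.2507]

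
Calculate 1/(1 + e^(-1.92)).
0.8721

sigmoid(1.92) = 1/(1 + e^(-1.92)) = 1/(1 + 0.1466) = 0.8721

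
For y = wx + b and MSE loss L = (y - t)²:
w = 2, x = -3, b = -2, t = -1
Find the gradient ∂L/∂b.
∂L/∂b = -14

y = wx + b = (2)(-3) + -2 = -8
∂L/∂y = 2(y - t) = 2(-8 - -1) = -14
∂y/∂b = 1
∂L/∂b = ∂L/∂y · ∂y/∂b = -14 × 1 = -14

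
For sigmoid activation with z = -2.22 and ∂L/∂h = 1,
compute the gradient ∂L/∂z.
∂L/∂z = 0.08837

σ(-2.22) = 0.09797
σ'(-2.22) = σ(-2.22)(1 - σ(-2.22)) = 0.09797 × 0.902 = 0.08837
∂L/∂z = ∂L/∂h · σ'(z) = 1 × 0.08837 = 0.08837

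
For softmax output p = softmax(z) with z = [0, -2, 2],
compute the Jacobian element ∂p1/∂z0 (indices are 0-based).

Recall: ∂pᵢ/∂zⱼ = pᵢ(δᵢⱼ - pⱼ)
∂p1/∂z0 = -0.001862

p = softmax(z) = [0.1173, 0.01588, 0.8668]
p1 = 0.01588, p0 = 0.1173

∂p1/∂z0 = -p1 × p0 = -0.01588 × 0.1173 = -0.001862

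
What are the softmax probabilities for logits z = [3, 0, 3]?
p = [0.4879, 0.0243, 0.4879]

exp(z) = [20.09, 1, 20.09]
Sum = 41.17
p = [0.4879, 0.0243, 0.4879]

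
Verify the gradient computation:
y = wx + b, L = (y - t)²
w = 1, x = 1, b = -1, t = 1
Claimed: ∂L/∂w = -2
Correct

y = (1)(1) + -1 = 0
∂L/∂y = 2(y - t) = 2(0 - 1) = -2
∂y/∂w = x = 1
∂L/∂w = -2 × 1 = -2

Claimed value: -2
Correct: The correct gradient is -2.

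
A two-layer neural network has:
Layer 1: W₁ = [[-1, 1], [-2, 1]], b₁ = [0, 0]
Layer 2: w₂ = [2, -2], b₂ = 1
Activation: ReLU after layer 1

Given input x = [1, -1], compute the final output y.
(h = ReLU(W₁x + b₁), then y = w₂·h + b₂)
y = 1

Layer 1 pre-activation: z₁ = [-2, -3]
After ReLU: h = [0, 0]
Layer 2 output: y = 2×0 + -2×0 + 1 = 1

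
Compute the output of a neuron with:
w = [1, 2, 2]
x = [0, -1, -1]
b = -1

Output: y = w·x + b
y = -5

y = (1)(0) + (2)(-1) + (2)(-1) + -1 = -5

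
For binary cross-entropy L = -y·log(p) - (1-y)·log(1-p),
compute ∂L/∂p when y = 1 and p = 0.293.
∂L/∂p = -3.413

∂L/∂p = -y/p + (1-y)/(1-p) = -1/0.293 + 0 = -3.413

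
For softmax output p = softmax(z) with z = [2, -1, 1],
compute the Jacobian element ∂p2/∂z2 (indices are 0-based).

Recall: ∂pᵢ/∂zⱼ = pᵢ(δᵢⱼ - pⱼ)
∂p2/∂z2 = 0.1922

p = softmax(z) = [0.7054, 0.03512, 0.2595]
p2 = 0.2595

∂p2/∂z2 = p2(1 - p2) = 0.2595 × (1 - 0.2595) = 0.1922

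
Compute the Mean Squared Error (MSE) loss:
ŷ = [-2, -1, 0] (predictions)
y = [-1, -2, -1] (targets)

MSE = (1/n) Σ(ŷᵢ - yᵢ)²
MSE = 1

MSE = (1/3)((-2--1)² + (-1--2)² + (0--1)²) = (1/3)(1 + 1 + 1) = 1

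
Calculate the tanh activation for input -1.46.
-0.8977

tanh(-1.46) = (e^(-1.46) - e^(1.46))/(e^(-1.46) + e^(1.46)) = -0.8977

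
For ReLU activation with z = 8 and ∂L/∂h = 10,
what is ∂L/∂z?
∂L/∂z = 10

h = ReLU(8) = 8
Since z > 0: ∂h/∂z = 1
∂L/∂z = ∂L/∂h · ∂h/∂z = 10 × 1 = 10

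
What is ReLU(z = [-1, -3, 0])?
h = [0, 0, 0]

ReLU applied element-wise: max(0,-1)=0, max(0,-3)=0, max(0,0)=0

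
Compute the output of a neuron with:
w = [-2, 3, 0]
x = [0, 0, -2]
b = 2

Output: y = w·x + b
y = 2

y = (-2)(0) + (3)(0) + (0)(-2) + 2 = 2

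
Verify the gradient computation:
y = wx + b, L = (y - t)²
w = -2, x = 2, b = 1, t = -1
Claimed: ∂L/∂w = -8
Correct

y = (-2)(2) + 1 = -3
∂L/∂y = 2(y - t) = 2(-3 - -1) = -4
∂y/∂w = x = 2
∂L/∂w = -4 × 2 = -8

Claimed value: -8
Correct: The correct gradient is -8.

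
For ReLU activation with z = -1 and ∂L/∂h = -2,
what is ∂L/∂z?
∂L/∂z = 0

h = ReLU(-1) = 0
Since z < 0: ∂h/∂z = 0
∂L/∂z = ∂L/∂h · ∂h/∂z = -2 × 0 = 0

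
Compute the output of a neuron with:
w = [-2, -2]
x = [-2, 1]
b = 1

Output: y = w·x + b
y = 3

y = (-2)(-2) + (-2)(1) + 1 = 3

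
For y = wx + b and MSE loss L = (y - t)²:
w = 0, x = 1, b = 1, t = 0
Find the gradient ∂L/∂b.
∂L/∂b = 2

y = wx + b = (0)(1) + 1 = 1
∂L/∂y = 2(y - t) = 2(1 - 0) = 2
∂y/∂b = 1
∂L/∂b = ∂L/∂y · ∂y/∂b = 2 × 1 = 2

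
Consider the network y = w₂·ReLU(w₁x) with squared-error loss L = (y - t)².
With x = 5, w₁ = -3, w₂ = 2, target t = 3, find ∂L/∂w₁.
∂L/∂w₁ = 0

Forward pass:
z = w₁x = -3×5 = -15
h = ReLU(-15) = 0
y = w₂h = 2×0 = 0

Backward pass:
∂L/∂y = 2(y - t) = 2(0 - 3) = -6
∂y/∂h = w₂ = 2
∂h/∂z = 0 (ReLU derivative)
∂z/∂w₁ = x = 5

∂L/∂w₁ = -6 × 2 × 0 × 5 = 0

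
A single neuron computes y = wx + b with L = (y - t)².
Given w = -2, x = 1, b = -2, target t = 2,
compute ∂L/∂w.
∂L/∂w = -12

y = wx + b = (-2)(1) + -2 = -4
∂L/∂y = 2(y - t) = 2(-4 - 2) = -12
∂y/∂w = x = 1
∂L/∂w = ∂L/∂y · ∂y/∂w = -12 × 1 = -12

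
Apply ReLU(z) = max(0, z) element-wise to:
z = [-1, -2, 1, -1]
h = [0, 0, 1, 0]

ReLU applied element-wise: max(0,-1)=0, max(0,-2)=0, max(0,1)=1, max(0,-1)=0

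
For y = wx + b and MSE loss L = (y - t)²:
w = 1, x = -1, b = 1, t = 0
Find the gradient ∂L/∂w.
∂L/∂w = 0

y = wx + b = (1)(-1) + 1 = 0
∂L/∂y = 2(y - t) = 2(0 - 0) = 0
∂y/∂w = x = -1
∂L/∂w = ∂L/∂y · ∂y/∂w = 0 × -1 = 0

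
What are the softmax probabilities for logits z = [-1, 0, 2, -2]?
p = [0.0414, 0.1125, 0.831, 0.0152]

exp(z) = [0.3679, 1, 7.389, 0.1353]
Sum = 8.892
p = [0.0414, 0.1125, 0.831, 0.0152]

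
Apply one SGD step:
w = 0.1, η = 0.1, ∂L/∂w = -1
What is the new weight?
w_new = 0.2

w_new = w - η·∂L/∂w = 0.1 - 0.1×(-1) = 0.1 - (-0.1) = 0.2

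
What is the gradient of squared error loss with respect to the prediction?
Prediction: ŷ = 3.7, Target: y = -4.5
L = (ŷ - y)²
∂L/∂ŷ = 16.4

∂L/∂ŷ = 2(ŷ - y) = 2(3.7 - -4.5) = 2(8.2) = 16.4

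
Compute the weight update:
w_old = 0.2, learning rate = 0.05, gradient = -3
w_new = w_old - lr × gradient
w_new = 0.35

w_new = w - η·∂L/∂w = 0.2 - 0.05×(-3) = 0.2 - (-0.15) = 0.35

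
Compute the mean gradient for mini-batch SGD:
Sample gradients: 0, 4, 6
Average gradient = 3.333

Average = (1/3)(0 + 4 + 6) = 10/3 = 3.333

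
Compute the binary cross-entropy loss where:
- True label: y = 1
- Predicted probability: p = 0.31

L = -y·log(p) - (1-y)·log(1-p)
L = 1.171

L = -1·log(0.31) - 0·log(0.69) = -log(0.31) = 1.171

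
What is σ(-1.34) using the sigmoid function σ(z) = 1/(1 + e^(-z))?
0.2075

sigmoid(-1.34) = 1/(1 + e^(1.34)) = 1/(1 + 3.819) = 0.2075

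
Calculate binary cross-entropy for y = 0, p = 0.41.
L = 0.5276

L = -0·log(0.41) - 1·log(0.59) = -log(0.59) = 0.5276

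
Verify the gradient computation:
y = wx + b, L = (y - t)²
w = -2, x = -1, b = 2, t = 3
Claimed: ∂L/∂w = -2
Correct

y = (-2)(-1) + 2 = 4
∂L/∂y = 2(y - t) = 2(4 - 3) = 2
∂y/∂w = x = -1
∂L/∂w = 2 × -1 = -2

Claimed value: -2
Correct: The correct gradient is -2.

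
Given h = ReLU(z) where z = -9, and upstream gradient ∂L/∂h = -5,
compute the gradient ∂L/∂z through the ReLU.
∂L/∂z = 0

h = ReLU(-9) = 0
Since z < 0: ∂h/∂z = 0
∂L/∂z = ∂L/∂h · ∂h/∂z = -5 × 0 = 0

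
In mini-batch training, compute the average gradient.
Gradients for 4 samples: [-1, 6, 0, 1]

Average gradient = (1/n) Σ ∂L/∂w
Average gradient = 1.5

Average = (1/4)(-1 + 6 + 0 + 1) = 6/4 = 1.5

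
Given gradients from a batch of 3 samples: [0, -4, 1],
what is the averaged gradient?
Average gradient = -1

Average = (1/3)(0 + -4 + 1) = -3/3 = -1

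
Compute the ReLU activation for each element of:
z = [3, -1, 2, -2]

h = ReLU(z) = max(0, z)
h = [3, 0, 2, 0]

ReLU applied element-wise: max(0,3)=3, max(0,-1)=0, max(0,2)=2, max(0,-2)=0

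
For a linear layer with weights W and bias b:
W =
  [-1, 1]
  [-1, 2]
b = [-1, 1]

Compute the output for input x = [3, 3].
y = [-1, 4]

Wx = [-1×3 + 1×3, -1×3 + 2×3]
   = [0, 3]
y = Wx + b = [0 + -1, 3 + 1] = [-1, 4]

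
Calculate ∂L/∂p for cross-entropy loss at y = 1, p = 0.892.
∂L/∂p = -1.121

∂L/∂p = -y/p + (1-y)/(1-p) = -1/0.892 + 0 = -1.121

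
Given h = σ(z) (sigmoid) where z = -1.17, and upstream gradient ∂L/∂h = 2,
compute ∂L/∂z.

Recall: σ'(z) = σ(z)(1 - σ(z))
∂L/∂z = 0.3615

σ(-1.17) = 0.2369
σ'(-1.17) = σ(-1.17)(1 - σ(-1.17)) = 0.2369 × 0.7631 = 0.1808
∂L/∂z = ∂L/∂h · σ'(z) = 2 × 0.1808 = 0.3615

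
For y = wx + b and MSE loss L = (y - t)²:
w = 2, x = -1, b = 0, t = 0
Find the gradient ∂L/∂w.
∂L/∂w = 4

y = wx + b = (2)(-1) + 0 = -2
∂L/∂y = 2(y - t) = 2(-2 - 0) = -4
∂y/∂w = x = -1
∂L/∂w = ∂L/∂y · ∂y/∂w = -4 × -1 = 4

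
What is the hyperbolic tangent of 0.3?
0.2913

tanh(0.3) = (e^(0.3) - e^(-0.3))/(e^(0.3) + e^(-0.3)) = 0.2913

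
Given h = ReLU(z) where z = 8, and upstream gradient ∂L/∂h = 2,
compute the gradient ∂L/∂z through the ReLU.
∂L/∂z = 2

h = ReLU(8) = 8
Since z > 0: ∂h/∂z = 1
∂L/∂z = ∂L/∂h · ∂h/∂z = 2 × 1 = 2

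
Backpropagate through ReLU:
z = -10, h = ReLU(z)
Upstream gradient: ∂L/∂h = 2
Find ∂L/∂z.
∂L/∂z = 0

h = ReLU(-10) = 0
Since z < 0: ∂h/∂z = 0
∂L/∂z = ∂L/∂h · ∂h/∂z = 2 × 0 = 0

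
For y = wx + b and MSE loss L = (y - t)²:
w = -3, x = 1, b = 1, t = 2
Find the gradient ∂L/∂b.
∂L/∂b = -8

y = wx + b = (-3)(1) + 1 = -2
∂L/∂y = 2(y - t) = 2(-2 - 2) = -8
∂y/∂b = 1
∂L/∂b = ∂L/∂y · ∂y/∂b = -8 × 1 = -8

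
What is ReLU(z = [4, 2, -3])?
h = [4, 2, 0]

ReLU applied element-wise: max(0,4)=4, max(0,2)=2, max(0,-3)=0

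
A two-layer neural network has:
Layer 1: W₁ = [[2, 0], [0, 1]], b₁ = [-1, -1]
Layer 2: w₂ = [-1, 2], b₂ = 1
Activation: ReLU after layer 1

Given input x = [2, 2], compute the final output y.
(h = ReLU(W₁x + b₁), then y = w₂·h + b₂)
y = 0

Layer 1 pre-activation: z₁ = [3, 1]
After ReLU: h = [3, 1]
Layer 2 output: y = -1×3 + 2×1 + 1 = 0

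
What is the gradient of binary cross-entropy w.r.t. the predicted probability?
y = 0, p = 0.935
∂L/∂p = 15.38

∂L/∂p = -y/p + (1-y)/(1-p) = 0 + 1/0.065 = 15.38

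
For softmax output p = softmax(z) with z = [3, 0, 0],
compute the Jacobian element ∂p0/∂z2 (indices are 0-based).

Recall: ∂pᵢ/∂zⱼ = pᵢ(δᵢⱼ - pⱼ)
∂p0/∂z2 = -0.04118

p = softmax(z) = [0.9094, 0.04528, 0.04528]
p0 = 0.9094, p2 = 0.04528

∂p0/∂z2 = -p0 × p2 = -0.9094 × 0.04528 = -0.04118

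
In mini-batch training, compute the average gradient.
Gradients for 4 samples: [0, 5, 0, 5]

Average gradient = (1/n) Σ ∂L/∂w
Average gradient = 2.5

Average = (1/4)(0 + 5 + 0 + 5) = 10/4 = 2.5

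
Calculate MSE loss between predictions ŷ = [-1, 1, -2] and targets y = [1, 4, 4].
MSE = 16.33

MSE = (1/3)((-1-1)² + (1-4)² + (-2-4)²) = (1/3)(4 + 9 + 36) = 16.33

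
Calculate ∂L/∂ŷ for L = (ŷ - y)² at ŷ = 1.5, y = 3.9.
∂L/∂ŷ = -4.8

∂L/∂ŷ = 2(ŷ - y) = 2(1.5 - 3.9) = 2(-2.4) = -4.8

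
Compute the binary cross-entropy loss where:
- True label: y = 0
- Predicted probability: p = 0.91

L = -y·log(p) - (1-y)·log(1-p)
L = 2.408

L = -0·log(0.91) - 1·log(0.09) = -log(0.09) = 2.408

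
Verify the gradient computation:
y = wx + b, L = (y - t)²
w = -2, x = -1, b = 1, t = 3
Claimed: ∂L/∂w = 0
Correct

y = (-2)(-1) + 1 = 3
∂L/∂y = 2(y - t) = 2(3 - 3) = 0
∂y/∂w = x = -1
∂L/∂w = 0 × -1 = 0

Claimed value: 0
Correct: The correct gradient is 0.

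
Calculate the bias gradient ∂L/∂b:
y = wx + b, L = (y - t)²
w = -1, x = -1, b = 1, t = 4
∂L/∂b = -4

y = wx + b = (-1)(-1) + 1 = 2
∂L/∂y = 2(y - t) = 2(2 - 4) = -4
∂y/∂b = 1
∂L/∂b = ∂L/∂y · ∂y/∂b = -4 × 1 = -4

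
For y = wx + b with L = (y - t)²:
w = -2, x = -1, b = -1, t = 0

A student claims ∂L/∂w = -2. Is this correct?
Correct

y = (-2)(-1) + -1 = 1
∂L/∂y = 2(y - t) = 2(1 - 0) = 2
∂y/∂w = x = -1
∂L/∂w = 2 × -1 = -2

Claimed value: -2
Correct: The correct gradient is -2.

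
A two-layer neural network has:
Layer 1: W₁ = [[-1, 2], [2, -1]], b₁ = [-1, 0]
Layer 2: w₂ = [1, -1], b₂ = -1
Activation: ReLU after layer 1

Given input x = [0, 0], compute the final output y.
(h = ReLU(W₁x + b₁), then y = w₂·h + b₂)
y = -1

Layer 1 pre-activation: z₁ = [-1, 0]
After ReLU: h = [0, 0]
Layer 2 output: y = 1×0 + -1×0 + -1 = -1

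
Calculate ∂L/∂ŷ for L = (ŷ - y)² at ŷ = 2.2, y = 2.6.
∂L/∂ŷ = -0.8

∂L/∂ŷ = 2(ŷ - y) = 2(2.2 - 2.6) = 2(-0.4) = -0.8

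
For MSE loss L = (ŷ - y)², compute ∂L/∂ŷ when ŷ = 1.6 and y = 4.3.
∂L/∂ŷ = -5.4

∂L/∂ŷ = 2(ŷ - y) = 2(1.6 - 4.3) = 2(-2.7) = -5.4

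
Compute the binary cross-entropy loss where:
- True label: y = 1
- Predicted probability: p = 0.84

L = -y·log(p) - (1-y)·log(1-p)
L = 0.1744

L = -1·log(0.84) - 0·log(0.16) = -log(0.84) = 0.1744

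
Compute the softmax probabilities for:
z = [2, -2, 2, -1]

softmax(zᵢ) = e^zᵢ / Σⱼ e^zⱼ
p = [0.4835, 0.0089, 0.4835, 0.0241]

exp(z) = [7.389, 0.1353, 7.389, 0.3679]
Sum = 15.28
p = [0.4835, 0.0089, 0.4835, 0.0241]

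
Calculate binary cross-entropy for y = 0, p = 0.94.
L = 2.813

L = -0·log(0.94) - 1·log(0.06) = -log(0.06) = 2.813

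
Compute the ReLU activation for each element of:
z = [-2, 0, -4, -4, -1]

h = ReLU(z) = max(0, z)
h = [0, 0, 0, 0, 0]

ReLU applied element-wise: max(0,-2)=0, max(0,0)=0, max(0,-4)=0, max(0,-4)=0, max(0,-1)=0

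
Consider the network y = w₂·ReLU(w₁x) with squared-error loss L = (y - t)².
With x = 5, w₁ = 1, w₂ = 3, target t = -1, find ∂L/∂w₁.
∂L/∂w₁ = 480

Forward pass:
z = w₁x = 1×5 = 5
h = ReLU(5) = 5
y = w₂h = 3×5 = 15

Backward pass:
∂L/∂y = 2(y - t) = 2(15 - -1) = 32
∂y/∂h = w₂ = 3
∂h/∂z = 1 (ReLU derivative)
∂z/∂w₁ = x = 5

∂L/∂w₁ = 32 × 3 × 1 × 5 = 480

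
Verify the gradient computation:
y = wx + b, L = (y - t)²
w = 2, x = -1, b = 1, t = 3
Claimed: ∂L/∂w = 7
Incorrect

y = (2)(-1) + 1 = -1
∂L/∂y = 2(y - t) = 2(-1 - 3) = -8
∂y/∂w = x = -1
∂L/∂w = -8 × -1 = 8

Claimed value: 7
Incorrect: The correct gradient is 8.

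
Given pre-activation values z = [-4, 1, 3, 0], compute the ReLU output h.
h = [0, 1, 3, 0]

ReLU applied element-wise: max(0,-4)=0, max(0,1)=1, max(0,3)=3, max(0,0)=0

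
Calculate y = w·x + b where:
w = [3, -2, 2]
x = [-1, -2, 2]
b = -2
y = 3

y = (3)(-1) + (-2)(-2) + (2)(2) + -2 = 3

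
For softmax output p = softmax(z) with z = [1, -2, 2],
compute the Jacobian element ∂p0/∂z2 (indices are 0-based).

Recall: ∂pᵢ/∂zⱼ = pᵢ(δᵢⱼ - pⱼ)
∂p0/∂z2 = -0.1915

p = softmax(z) = [0.2654, 0.01321, 0.7214]
p0 = 0.2654, p2 = 0.7214

∂p0/∂z2 = -p0 × p2 = -0.2654 × 0.7214 = -0.1915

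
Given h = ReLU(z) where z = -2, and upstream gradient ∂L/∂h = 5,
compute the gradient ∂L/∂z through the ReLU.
∂L/∂z = 0

h = ReLU(-2) = 0
Since z < 0: ∂h/∂z = 0
∂L/∂z = ∂L/∂h · ∂h/∂z = 5 × 0 = 0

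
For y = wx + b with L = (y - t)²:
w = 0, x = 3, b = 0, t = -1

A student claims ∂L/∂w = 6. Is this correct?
Correct

y = (0)(3) + 0 = 0
∂L/∂y = 2(y - t) = 2(0 - -1) = 2
∂y/∂w = x = 3
∂L/∂w = 2 × 3 = 6

Claimed value: 6
Correct: The correct gradient is 6.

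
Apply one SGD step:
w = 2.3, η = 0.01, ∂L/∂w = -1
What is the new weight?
w_new = 2.31

w_new = w - η·∂L/∂w = 2.3 - 0.01×(-1) = 2.3 - (-0.01) = 2.31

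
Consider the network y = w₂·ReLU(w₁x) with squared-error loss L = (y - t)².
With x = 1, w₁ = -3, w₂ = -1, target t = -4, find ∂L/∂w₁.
∂L/∂w₁ = 0

Forward pass:
z = w₁x = -3×1 = -3
h = ReLU(-3) = 0
y = w₂h = -1×0 = 0

Backward pass:
∂L/∂y = 2(y - t) = 2(0 - -4) = 8
∂y/∂h = w₂ = -1
∂h/∂z = 0 (ReLU derivative)
∂z/∂w₁ = x = 1

∂L/∂w₁ = 8 × -1 × 0 × 1 = 0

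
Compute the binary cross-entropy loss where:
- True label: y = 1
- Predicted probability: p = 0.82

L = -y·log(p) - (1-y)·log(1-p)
L = 0.1985

L = -1·log(0.82) - 0·log(0.18) = -log(0.82) = 0.1985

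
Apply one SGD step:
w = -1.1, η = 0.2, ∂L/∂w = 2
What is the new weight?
w_new = -1.5

w_new = w - η·∂L/∂w = -1.1 - 0.2×(2) = -1.1 - (0.4) = -1.5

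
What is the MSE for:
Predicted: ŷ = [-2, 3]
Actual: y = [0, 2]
MSE = 2.5

MSE = (1/2)((-2-0)² + (3-2)²) = (1/2)(4 + 1) = 2.5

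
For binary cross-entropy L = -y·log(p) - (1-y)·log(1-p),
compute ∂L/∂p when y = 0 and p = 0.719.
∂L/∂p = 3.559

∂L/∂p = -y/p + (1-y)/(1-p) = 0 + 1/0.281 = 3.559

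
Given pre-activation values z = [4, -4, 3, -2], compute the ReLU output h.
h = [4, 0, 3, 0]

ReLU applied element-wise: max(0,4)=4, max(0,-4)=0, max(0,3)=3, max(0,-2)=0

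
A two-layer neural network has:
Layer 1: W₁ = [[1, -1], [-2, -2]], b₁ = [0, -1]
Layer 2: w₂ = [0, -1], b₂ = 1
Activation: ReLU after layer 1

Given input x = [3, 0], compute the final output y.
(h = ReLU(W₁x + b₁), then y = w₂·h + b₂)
y = 1

Layer 1 pre-activation: z₁ = [3, -7]
After ReLU: h = [3, 0]
Layer 2 output: y = 0×3 + -1×0 + 1 = 1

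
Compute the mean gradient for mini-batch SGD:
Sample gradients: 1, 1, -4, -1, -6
Average gradient = -1.8

Average = (1/5)(1 + 1 + -4 + -1 + -6) = -9/5 = -1.8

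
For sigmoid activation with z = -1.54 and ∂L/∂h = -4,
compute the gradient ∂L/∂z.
∂L/∂z = -0.5815

σ(-1.54) = 0.1765
σ'(-1.54) = σ(-1.54)(1 - σ(-1.54)) = 0.1765 × 0.8235 = 0.1454
∂L/∂z = ∂L/∂h · σ'(z) = -4 × 0.1454 = -0.5815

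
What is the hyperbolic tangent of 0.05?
0.04996

tanh(0.05) = (e^(0.05) - e^(-0.05))/(e^(0.05) + e^(-0.05)) = 0.04996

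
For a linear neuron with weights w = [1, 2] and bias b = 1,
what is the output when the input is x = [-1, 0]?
y = 0

y = (1)(-1) + (2)(0) + 1 = 0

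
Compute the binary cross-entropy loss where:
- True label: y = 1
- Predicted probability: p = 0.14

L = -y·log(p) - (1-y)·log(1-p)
L = 1.966

L = -1·log(0.14) - 0·log(0.86) = -log(0.14) = 1.966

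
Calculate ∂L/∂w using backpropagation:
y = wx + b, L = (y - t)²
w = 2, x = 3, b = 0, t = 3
∂L/∂w = 18

y = wx + b = (2)(3) + 0 = 6
∂L/∂y = 2(y - t) = 2(6 - 3) = 6
∂y/∂w = x = 3
∂L/∂w = ∂L/∂y · ∂y/∂w = 6 × 3 = 18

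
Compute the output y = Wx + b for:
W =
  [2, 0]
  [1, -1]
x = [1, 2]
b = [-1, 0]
y = [1, -1]

Wx = [2×1 + 0×2, 1×1 + -1×2]
   = [2, -1]
y = Wx + b = [2 + -1, -1 + 0] = [1, -1]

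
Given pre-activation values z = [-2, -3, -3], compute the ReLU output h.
h = [0, 0, 0]

ReLU applied element-wise: max(0,-2)=0, max(0,-3)=0, max(0,-3)=0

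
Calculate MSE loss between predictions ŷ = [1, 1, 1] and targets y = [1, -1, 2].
MSE = 1.667

MSE = (1/3)((1-1)² + (1--1)² + (1-2)²) = (1/3)(0 + 4 + 1) = 1.667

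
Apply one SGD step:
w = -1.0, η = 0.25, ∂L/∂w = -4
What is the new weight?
w_new = 0

w_new = w - η·∂L/∂w = -1.0 - 0.25×(-4) = -1.0 - (-1) = 0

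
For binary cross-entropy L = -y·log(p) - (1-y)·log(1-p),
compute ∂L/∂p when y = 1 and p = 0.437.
∂L/∂p = -2.288

∂L/∂p = -y/p + (1-y)/(1-p) = -1/0.437 + 0 = -2.288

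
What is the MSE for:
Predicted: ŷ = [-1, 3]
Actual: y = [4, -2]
MSE = 25

MSE = (1/2)((-1-4)² + (3--2)²) = (1/2)(25 + 25) = 25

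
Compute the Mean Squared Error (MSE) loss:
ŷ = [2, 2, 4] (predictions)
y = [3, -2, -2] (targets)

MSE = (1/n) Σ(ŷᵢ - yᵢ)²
MSE = 17.67

MSE = (1/3)((2-3)² + (2--2)² + (4--2)²) = (1/3)(1 + 16 + 36) = 17.67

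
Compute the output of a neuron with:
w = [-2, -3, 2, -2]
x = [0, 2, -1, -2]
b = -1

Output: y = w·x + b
y = -5

y = (-2)(0) + (-3)(2) + (2)(-1) + (-2)(-2) + -1 = -5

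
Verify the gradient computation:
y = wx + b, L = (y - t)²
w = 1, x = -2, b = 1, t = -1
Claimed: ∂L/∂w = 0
Correct

y = (1)(-2) + 1 = -1
∂L/∂y = 2(y - t) = 2(-1 - -1) = 0
∂y/∂w = x = -2
∂L/∂w = 0 × -2 = 0

Claimed value: 0
Correct: The correct gradient is 0.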